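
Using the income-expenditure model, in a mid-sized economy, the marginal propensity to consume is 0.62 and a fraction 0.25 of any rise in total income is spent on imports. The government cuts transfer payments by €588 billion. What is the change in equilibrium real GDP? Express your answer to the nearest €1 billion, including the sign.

−€579 billion

The transfer change shifts disposable income by −€588 billion, so first-round consumption changes by c·ΔTR = 0.62 × (−€588 billion) = −€364.56 billion.
Expenditure multiplier = 1/(1 − c + m) = 1/(1 − 0.62 + 0.25) = 1/0.63 ≈ 1.587.
The transfer multiplier is c × k ≈ 0.984, so ΔY = k × (c·ΔTR) = (−€364.56 billion) / 0.63 ≈ −€579 billion.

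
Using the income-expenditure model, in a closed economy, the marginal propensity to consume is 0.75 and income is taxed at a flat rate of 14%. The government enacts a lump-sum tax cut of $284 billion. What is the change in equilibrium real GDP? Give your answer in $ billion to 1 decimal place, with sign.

+$600.0 billion

A lump-sum tax change of −$284 billion shifts disposable income by +$284 billion; first-round consumption changes by −c × ΔT = −0.75 × (−$284 billion) = +$213 billion.
Expenditure multiplier = 1/(1 − c(1−t)) = 1/(1 − 0.75×0.86) = 1/0.355 ≈ 2.817.
The tax multiplier is −c × k ≈ −2.113, so ΔY = k × (−c·ΔT) = (+$213 billion) / 0.355 = +$600 billion.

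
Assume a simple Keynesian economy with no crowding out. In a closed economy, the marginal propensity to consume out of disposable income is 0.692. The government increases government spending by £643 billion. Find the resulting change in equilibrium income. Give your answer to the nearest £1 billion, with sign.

Expenditure multiplier = 1/(1 − MPC) = 1/(1 − 0.692) = 1/0.308 ≈ 3.247.
ΔY = k × ΔG = (+£643 billion) / 0.308 ≈ +£2,088 billion.

+£2,088 billion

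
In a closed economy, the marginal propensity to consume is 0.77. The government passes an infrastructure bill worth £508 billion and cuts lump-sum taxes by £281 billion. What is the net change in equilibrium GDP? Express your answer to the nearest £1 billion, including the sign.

Expenditure multiplier = 1/(1 − MPC) = 1/(1 − 0.77) = 1/0.23 ≈ 4.348.
ΔG contributes k·ΔG = (+£508 billion) / 0.23 ≈ +£2,208.7 billion.
ΔT of −£281 billion changes first-round spending by −c·ΔT = +£216.37 billion, contributing k·(−c·ΔT) = (+£216.37 billion) / 0.23 ≈ +£940.7 billion.
Net ΔY = k(ΔG − c·ΔT) = (+£724.37 billion) / 0.23 ≈ +£3,149 billion.

+£3,149 billion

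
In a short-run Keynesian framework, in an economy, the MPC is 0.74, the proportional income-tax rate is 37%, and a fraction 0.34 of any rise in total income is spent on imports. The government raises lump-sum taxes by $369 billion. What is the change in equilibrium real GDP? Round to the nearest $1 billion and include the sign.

A lump-sum tax change of +$369 billion shifts disposable income by −$369 billion; first-round consumption changes by −c × ΔT = −0.74 × (+$369 billion) = −$273.06 billion.
Expenditure multiplier = 1/(1 − c(1−t) + m) = 1/(1 − 0.74×0.63 + 0.34) = 1/0.8738 ≈ 1.144.
The tax multiplier is −c × k ≈ −0.847, so ΔY = k × (−c·ΔT) = (−$273.06 billion) / 0.8738 ≈ −$312 billion.

−$312 billion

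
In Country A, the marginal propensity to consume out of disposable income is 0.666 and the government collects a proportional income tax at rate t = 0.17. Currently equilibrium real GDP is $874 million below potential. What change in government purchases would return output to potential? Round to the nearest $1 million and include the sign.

Spending multiplier = 1/(1 − c(1−t)) = 1/(1 − 0.666×0.83) = 1/0.44722 ≈ 2.236.
Need ΔY = +$874 million, so ΔG = ΔY/k = (+$874 million) × 0.44722 ≈ +$391 million.
The government should increase government purchases by $391 million.

+$391 million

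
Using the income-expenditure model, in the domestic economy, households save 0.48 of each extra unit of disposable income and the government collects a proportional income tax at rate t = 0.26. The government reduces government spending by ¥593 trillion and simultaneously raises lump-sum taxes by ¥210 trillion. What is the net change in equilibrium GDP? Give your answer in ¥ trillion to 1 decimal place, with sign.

MPC = 1 − MPS = 1 − 0.48 = 0.52.
Expenditure multiplier = 1/(1 − c(1−t)) = 1/(1 − 0.52×0.74) = 1/0.6152 ≈ 1.625.
ΔG contributes k·ΔG = (−¥593 trillion) / 0.6152 ≈ −¥963.9 trillion.
ΔT of +¥210 trillion changes first-round spending by −c·ΔT = −¥109.2 trillion, contributing k·(−c·ΔT) = (−¥109.2 trillion) / 0.6152 ≈ −¥177.5 trillion.
Net ΔY = k(ΔG − c·ΔT) = (−¥702.2 trillion) / 0.6152 ≈ −¥1,141.4 trillion.

−¥1,141.4 trillion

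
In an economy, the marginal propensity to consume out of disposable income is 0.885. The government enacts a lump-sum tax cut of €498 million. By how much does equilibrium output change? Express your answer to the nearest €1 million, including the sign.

+€3,832 million

A lump-sum tax change of −€498 million shifts disposable income by +€498 million; first-round consumption changes by −c × ΔT = −0.885 × (−€498 million) = +€440.73 million.
Expenditure multiplier = 1/(1 − MPC) = 1/(1 − 0.885) = 1/0.115 ≈ 8.696.
The tax multiplier is −c × k ≈ −7.696, so ΔY = k × (−c·ΔT) = (+€440.73 million) / 0.115 ≈ +€3,832 million.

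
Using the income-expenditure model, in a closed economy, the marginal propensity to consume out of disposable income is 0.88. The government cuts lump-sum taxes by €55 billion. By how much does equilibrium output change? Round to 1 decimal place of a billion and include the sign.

A lump-sum tax change of −€55 billion shifts disposable income by +€55 billion; first-round consumption changes by −c × ΔT = −0.88 × (−€55 billion) = +€48.4 billion.
Expenditure multiplier = 1/(1 − MPC) = 1/(1 − 0.88) = 1/0.12 ≈ 8.333.
The tax multiplier is −c × k ≈ −7.333, so ΔY = k × (−c·ΔT) = (+€48.4 billion) / 0.12 ≈ +€403.3 billion.

+€403.3 billion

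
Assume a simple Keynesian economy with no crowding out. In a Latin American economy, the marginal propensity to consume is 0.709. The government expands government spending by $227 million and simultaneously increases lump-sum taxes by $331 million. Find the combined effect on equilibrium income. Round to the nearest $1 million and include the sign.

Expenditure multiplier = 1/(1 − MPC) = 1/(1 − 0.709) = 1/0.291 ≈ 3.436.
ΔG contributes k·ΔG = (+$227 million) / 0.291 ≈ +$780.1 million.
ΔT of +$331 million changes first-round spending by −c·ΔT = −$234.679 million, contributing k·(−c·ΔT) = (−$234.679 million) / 0.291 ≈ −$806.5 million.
Net ΔY = k(ΔG − c·ΔT) = (−$7.679 million) / 0.291 ≈ −$26 million.

−$26 million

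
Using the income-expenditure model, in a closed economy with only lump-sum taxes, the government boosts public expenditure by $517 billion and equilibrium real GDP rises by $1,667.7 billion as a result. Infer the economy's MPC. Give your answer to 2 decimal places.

0.69

Implied spending multiplier k = ΔY/ΔG = 1,667.7/517 ≈ 3.2257.
Since k = 1/(1 − MPC), MPC = 1 − 1/k = 1 − ΔG/ΔY = 1 − 517/1,667.7 ≈ 0.69.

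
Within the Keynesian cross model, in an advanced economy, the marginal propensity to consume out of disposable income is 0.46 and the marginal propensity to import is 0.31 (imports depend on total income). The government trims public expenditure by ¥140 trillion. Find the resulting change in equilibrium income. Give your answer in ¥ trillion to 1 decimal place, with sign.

Expenditure multiplier = 1/(1 − c + m) = 1/(1 − 0.46 + 0.31) = 1/0.85 ≈ 1.176.
ΔY = k × ΔG = (−¥140 trillion) / 0.85 ≈ −¥164.7 trillion.

−¥164.7 trillion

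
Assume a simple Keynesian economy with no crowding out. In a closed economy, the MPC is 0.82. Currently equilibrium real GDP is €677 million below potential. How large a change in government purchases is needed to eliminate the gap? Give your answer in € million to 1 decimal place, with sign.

+€121.9 million

Spending multiplier = 1/(1 − MPC) = 1/(1 − 0.82) = 1/0.18 ≈ 5.556.
Need ΔY = +€677 million, so ΔG = ΔY/k = (+€677 million) × 0.18 ≈ +€121.9 million.
The government should increase government purchases by €121.9 million.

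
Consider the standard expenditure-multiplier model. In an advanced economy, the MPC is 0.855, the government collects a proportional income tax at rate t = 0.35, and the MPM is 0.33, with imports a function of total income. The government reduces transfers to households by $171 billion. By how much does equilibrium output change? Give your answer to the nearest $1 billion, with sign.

The transfer change shifts disposable income by −$171 billion, so first-round consumption changes by c·ΔTR = 0.855 × (−$171 billion) = −$146.205 billion.
Expenditure multiplier = 1/(1 − c(1−t) + m) = 1/(1 − 0.855×0.65 + 0.33) = 1/0.77425 ≈ 1.292.
The transfer multiplier is c × k ≈ 1.104, so ΔY = k × (c·ΔTR) = (−$146.205 billion) / 0.77425 ≈ −$189 billion.

−$189 billion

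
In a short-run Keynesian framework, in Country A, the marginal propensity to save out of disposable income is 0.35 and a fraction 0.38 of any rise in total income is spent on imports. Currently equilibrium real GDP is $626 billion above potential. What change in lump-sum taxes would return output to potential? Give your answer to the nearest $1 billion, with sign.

MPC = 1 − MPS = 1 − 0.35 = 0.65.
Spending multiplier = 1/(1 − c + m) = 1/(1 − 0.65 + 0.38) = 1/0.73 ≈ 1.37.
Tax multiplier = −c·k = −0.65/0.73 ≈ −0.89. Need ΔY = −$626 billion, so ΔT = ΔY/(−c·k) = −(−$626 billion) × 0.73 / 0.65 ≈ +$703 billion.
The government should raise lump-sum taxes by $703 billion.

+$703 billion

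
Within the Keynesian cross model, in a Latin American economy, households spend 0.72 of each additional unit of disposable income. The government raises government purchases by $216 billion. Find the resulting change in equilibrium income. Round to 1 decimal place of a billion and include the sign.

+$771.4 billion

Government-spending multiplier = 1/(1 − MPC) = 1/(1 − 0.72) = 1/0.28 ≈ 3.571.
ΔY = k × ΔG = (+$216 billion) / 0.28 ≈ +$771.4 billion.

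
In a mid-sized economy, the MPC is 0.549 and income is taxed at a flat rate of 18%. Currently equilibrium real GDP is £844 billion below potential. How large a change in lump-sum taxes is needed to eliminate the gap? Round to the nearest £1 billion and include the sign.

Spending multiplier = 1/(1 − c(1−t)) = 1/(1 − 0.549×0.82) = 1/0.54982 ≈ 1.819.
Tax multiplier = −c·k = −0.549/0.54982 ≈ −0.999. Need ΔY = +£844 billion, so ΔT = ΔY/(−c·k) = −(+£844 billion) × 0.54982 / 0.549 ≈ −£845 billion.
The government should cut lump-sum taxes by £845 billion.

−£845 billion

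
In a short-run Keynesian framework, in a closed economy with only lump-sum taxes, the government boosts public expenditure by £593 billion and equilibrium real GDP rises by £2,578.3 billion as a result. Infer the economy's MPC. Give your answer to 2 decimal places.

0.77

Implied spending multiplier k = ΔY/ΔG = 2,578.3/593 ≈ 4.3479.
Since k = 1/(1 − MPC), MPC = 1 − 1/k = 1 − ΔG/ΔY = 1 − 593/2,578.3 ≈ 0.77.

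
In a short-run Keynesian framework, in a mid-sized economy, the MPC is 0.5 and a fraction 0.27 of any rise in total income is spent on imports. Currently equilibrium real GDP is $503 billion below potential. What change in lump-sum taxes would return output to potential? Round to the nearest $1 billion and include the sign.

Spending multiplier = 1/(1 − c + m) = 1/(1 − 0.5 + 0.27) = 1/0.77 ≈ 1.299.
Tax multiplier = −c·k = −0.5/0.77 ≈ −0.649. Need ΔY = +$503 billion, so ΔT = ΔY/(−c·k) = −(+$503 billion) × 0.77 / 0.5 ≈ −$775 billion.
The government should cut lump-sum taxes by $775 billion.

−$775 billion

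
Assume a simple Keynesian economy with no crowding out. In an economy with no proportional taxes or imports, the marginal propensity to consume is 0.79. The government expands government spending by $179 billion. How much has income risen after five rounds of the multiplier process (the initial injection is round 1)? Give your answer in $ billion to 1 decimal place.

$590.1 billion

Round 1 adds ΔG = $179 billion; each later round is MPC = 0.79 times the previous.
After 5 rounds: 179 + 141.41 + 111.7139 + 88.253981 + 69.72064499 = ΔG·(1 − c^5)/(1 − c) = 179 × (1 − 0.3077056399)/0.21 ≈ $590.1 billion.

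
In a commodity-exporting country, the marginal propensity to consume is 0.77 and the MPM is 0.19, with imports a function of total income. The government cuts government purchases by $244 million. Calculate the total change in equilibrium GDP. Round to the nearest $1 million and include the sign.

Spending multiplier = 1/(1 − c + m) = 1/(1 − 0.77 + 0.19) = 1/0.42 ≈ 2.381.
ΔY = k × ΔG = (−$244 million) / 0.42 ≈ −$581 million.

−$581 million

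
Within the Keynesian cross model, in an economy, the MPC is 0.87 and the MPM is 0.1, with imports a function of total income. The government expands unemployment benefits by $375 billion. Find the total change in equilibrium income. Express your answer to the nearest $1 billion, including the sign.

The transfer change shifts disposable income by +$375 billion, so first-round consumption changes by c·ΔTR = 0.87 × (+$375 billion) = +$326.25 billion.
Expenditure multiplier = 1/(1 − c + m) = 1/(1 − 0.87 + 0.1) = 1/0.23 ≈ 4.348.
The transfer multiplier is c × k ≈ 3.783, so ΔY = k × (c·ΔTR) = (+$326.25 billion) / 0.23 ≈ +$1,418 billion.

+$1,418 billion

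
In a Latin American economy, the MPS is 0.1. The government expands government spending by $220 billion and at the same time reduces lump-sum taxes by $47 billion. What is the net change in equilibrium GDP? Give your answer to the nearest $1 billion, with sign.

MPC = 1 − MPS = 1 − 0.1 = 0.9.
Expenditure multiplier = 1/(1 − MPC) = 1/(1 − 0.9) = 1/0.1 = 10.
ΔG contributes k·ΔG = (+$220 billion) / 0.1 = +$2,200 billion.
ΔT of −$47 billion changes first-round spending by −c·ΔT = +$42.3 billion, contributing k·(−c·ΔT) = (+$42.3 billion) / 0.1 = +$423 billion.
Net ΔY = k(ΔG − c·ΔT) = (+$262.3 billion) / 0.1 = +$2,623 billion.

+$2,623 billion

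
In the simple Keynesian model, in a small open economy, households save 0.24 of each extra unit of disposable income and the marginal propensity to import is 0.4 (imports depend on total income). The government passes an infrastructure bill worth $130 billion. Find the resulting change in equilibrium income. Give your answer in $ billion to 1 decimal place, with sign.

MPC = 1 − MPS = 1 − 0.24 = 0.76.
Government-spending multiplier = 1/(1 − c + m) = 1/(1 − 0.76 + 0.4) = 1/0.64 ≈ 1.563.
ΔY = k × ΔG = (+$130 billion) / 0.64 ≈ +$203.1 billion.

+$203.1 billion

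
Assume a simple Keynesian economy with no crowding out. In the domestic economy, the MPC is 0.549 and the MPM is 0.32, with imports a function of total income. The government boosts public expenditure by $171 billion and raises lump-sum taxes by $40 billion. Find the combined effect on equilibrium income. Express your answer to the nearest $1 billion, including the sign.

+$193 billion

Expenditure multiplier = 1/(1 − c + m) = 1/(1 − 0.549 + 0.32) = 1/0.771 ≈ 1.297.
ΔG contributes k·ΔG = (+$171 billion) / 0.771 ≈ +$221.8 billion.
ΔT of +$40 billion changes first-round spending by −c·ΔT = −$21.96 billion, contributing k·(−c·ΔT) = (−$21.96 billion) / 0.771 ≈ −$28.5 billion.
Net ΔY = k(ΔG − c·ΔT) = (+$149.04 billion) / 0.771 ≈ +$193 billion.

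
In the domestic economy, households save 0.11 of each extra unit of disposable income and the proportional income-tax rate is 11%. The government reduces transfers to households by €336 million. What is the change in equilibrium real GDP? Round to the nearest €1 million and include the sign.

−€1,438 million

MPC = 1 − MPS = 1 − 0.11 = 0.89.
The transfer change shifts disposable income by −€336 million, so first-round consumption changes by c·ΔTR = 0.89 × (−€336 million) = −€299.04 million.
Expenditure multiplier = 1/(1 − c(1−t)) = 1/(1 − 0.89×0.89) = 1/0.2079 ≈ 4.81.
The transfer multiplier is c × k ≈ 4.281, so ΔY = k × (c·ΔTR) = (−€299.04 million) / 0.2079 ≈ −€1,438 million.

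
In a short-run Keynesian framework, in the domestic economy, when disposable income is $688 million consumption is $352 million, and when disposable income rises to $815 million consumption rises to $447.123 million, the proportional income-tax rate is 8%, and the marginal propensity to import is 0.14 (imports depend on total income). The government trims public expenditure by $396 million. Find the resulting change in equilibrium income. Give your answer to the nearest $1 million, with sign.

MPC = ΔC/ΔYd = (447.123 − 352)/(815 − 688) = 95.123/127 = 0.749.
Expenditure multiplier = 1/(1 − c(1−t) + m) = 1/(1 − 0.749×0.92 + 0.14) = 1/0.45092 ≈ 2.218.
ΔY = k × ΔG = (−$396 million) / 0.45092 ≈ −$878 million.

−$878 million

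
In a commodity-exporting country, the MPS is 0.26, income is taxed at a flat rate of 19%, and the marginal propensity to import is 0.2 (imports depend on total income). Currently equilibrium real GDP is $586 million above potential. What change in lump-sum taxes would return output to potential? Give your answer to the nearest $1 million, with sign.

MPC = 1 − MPS = 1 − 0.26 = 0.74.
Spending multiplier = 1/(1 − c(1−t) + m) = 1/(1 − 0.74×0.81 + 0.2) = 1/0.6006 ≈ 1.665.
Tax multiplier = −c·k = −0.74/0.6006 ≈ −1.232. Need ΔY = −$586 million, so ΔT = ΔY/(−c·k) = −(−$586 million) × 0.6006 / 0.74 ≈ +$476 million.
The government should raise lump-sum taxes by $476 million.

+$476 million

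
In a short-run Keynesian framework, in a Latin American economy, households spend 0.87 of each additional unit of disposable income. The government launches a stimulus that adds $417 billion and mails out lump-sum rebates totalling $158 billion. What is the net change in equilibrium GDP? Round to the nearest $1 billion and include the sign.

Expenditure multiplier = 1/(1 − MPC) = 1/(1 − 0.87) = 1/0.13 ≈ 7.692.
ΔG contributes k·ΔG = (+$417 billion) / 0.13 ≈ +$3,207.7 billion.
ΔT of −$158 billion changes first-round spending by −c·ΔT = +$137.46 billion, contributing k·(−c·ΔT) = (+$137.46 billion) / 0.13 ≈ +$1,057.4 billion.
Net ΔY = k(ΔG − c·ΔT) = (+$554.46 billion) / 0.13 ≈ +$4,265 billion.

+$4,265 billion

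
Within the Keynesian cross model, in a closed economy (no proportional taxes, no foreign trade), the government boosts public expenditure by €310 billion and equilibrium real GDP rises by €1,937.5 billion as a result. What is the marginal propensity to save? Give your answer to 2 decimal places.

0.16

Implied spending multiplier k = ΔY/ΔG = 1,937.5/310 = 6.25.
Since k = 1/(1 − MPC), MPC = 1 − 1/k = 1 − ΔG/ΔY = 1 − 310/1,937.5 = 0.84.
MPS = 1 − MPC = 0.16.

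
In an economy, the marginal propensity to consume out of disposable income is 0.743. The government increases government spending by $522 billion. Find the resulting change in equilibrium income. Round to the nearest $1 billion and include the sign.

Expenditure multiplier = 1/(1 − MPC) = 1/(1 − 0.743) = 1/0.257 ≈ 3.891.
ΔY = k × ΔG = (+$522 billion) / 0.257 ≈ +$2,031 billion.

+$2,031 billion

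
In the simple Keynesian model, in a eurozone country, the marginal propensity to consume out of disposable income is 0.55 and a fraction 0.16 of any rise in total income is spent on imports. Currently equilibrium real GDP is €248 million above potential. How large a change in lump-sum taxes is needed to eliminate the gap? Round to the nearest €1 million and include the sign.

Spending multiplier = 1/(1 − c + m) = 1/(1 − 0.55 + 0.16) = 1/0.61 ≈ 1.639.
Tax multiplier = −c·k = −0.55/0.61 ≈ −0.902. Need ΔY = −€248 million, so ΔT = ΔY/(−c·k) = −(−€248 million) × 0.61 / 0.55 ≈ +€275 million.
The government should raise lump-sum taxes by €275 million.

+€275 million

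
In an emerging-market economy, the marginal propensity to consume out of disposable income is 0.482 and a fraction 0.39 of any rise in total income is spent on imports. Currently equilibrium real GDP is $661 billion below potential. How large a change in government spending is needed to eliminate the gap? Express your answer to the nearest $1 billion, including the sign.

+$600 billion

Spending multiplier = 1/(1 − c + m) = 1/(1 − 0.482 + 0.39) = 1/0.908 ≈ 1.101.
Need ΔY = +$661 billion, so ΔG = ΔY/k = (+$661 billion) × 0.908 ≈ +$600 billion.
The government should increase government spending by $600 billion.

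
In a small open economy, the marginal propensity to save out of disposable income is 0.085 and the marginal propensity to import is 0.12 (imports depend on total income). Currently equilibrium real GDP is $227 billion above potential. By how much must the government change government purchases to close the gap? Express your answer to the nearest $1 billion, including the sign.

−$47 billion

MPC = 1 − MPS = 1 − 0.085 = 0.915.
Spending multiplier = 1/(1 − c + m) = 1/(1 − 0.915 + 0.12) = 1/0.205 ≈ 4.878.
Need ΔY = −$227 billion, so ΔG = ΔY/k = (−$227 billion) × 0.205 ≈ −$47 billion.
The government should cut government purchases by $47 billion.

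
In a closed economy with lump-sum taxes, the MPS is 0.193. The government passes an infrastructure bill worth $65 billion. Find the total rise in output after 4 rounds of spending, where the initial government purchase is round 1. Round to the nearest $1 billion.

MPC = 1 − MPS = 1 − 0.193 = 0.807.
Round 1 adds ΔG = $65 billion; each later round is MPC = 0.807 times the previous.
After 4 rounds: 65 + 52.455 + 42.331185 + 34.161266295 = ΔG·(1 − c^4)/(1 − c) = 65 × (1 − 0.424125260001)/0.193 ≈ $194 billion.

$194 billion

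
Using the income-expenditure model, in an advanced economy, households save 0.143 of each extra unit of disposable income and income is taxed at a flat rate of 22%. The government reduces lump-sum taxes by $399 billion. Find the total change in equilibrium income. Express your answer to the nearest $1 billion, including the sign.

+$1,031 billion

MPC = 1 − MPS = 1 − 0.143 = 0.857.
A lump-sum tax change of −$399 billion shifts disposable income by +$399 billion; first-round consumption changes by −c × ΔT = −0.857 × (−$399 billion) = +$341.943 billion.
Expenditure multiplier = 1/(1 − c(1−t)) = 1/(1 − 0.857×0.78) = 1/0.33154 ≈ 3.016.
The tax multiplier is −c × k ≈ −2.585, so ΔY = k × (−c·ΔT) = (+$341.943 billion) / 0.33154 ≈ +$1,031 billion.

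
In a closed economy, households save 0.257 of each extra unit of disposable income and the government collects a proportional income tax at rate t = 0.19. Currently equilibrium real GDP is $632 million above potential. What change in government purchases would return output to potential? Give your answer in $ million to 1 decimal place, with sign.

MPC = 1 − MPS = 1 − 0.257 = 0.743.
Spending multiplier = 1/(1 − c(1−t)) = 1/(1 − 0.743×0.81) = 1/0.39817 ≈ 2.511.
Need ΔY = −$632 million, so ΔG = ΔY/k = (−$632 million) × 0.39817 ≈ −$251.6 million.
The government should cut government purchases by $251.6 million.

−$251.6 million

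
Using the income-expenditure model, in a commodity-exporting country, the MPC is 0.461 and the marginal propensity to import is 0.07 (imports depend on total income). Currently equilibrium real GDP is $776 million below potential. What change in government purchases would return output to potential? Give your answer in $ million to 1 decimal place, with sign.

Spending multiplier = 1/(1 − c + m) = 1/(1 − 0.461 + 0.07) = 1/0.609 ≈ 1.642.
Need ΔY = +$776 million, so ΔG = ΔY/k = (+$776 million) × 0.609 ≈ +$472.6 million.
The government should increase government purchases by $472.6 million.

+$472.6 million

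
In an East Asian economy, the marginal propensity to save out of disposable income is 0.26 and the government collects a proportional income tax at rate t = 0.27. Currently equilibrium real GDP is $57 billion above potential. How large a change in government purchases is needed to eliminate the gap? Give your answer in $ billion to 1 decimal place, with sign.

MPC = 1 − MPS = 1 − 0.26 = 0.74.
Spending multiplier = 1/(1 − c(1−t)) = 1/(1 − 0.74×0.73) = 1/0.4598 ≈ 2.175.
Need ΔY = −$57 billion, so ΔG = ΔY/k = (−$57 billion) × 0.4598 ≈ −$26.2 billion.
The government should cut government purchases by $26.2 billion.

−$26.2 billion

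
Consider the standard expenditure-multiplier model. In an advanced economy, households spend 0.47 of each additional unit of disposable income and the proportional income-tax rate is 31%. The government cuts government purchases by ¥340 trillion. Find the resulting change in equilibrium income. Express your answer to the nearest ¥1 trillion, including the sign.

Government-spending multiplier = 1/(1 − c(1−t)) = 1/(1 − 0.47×0.69) = 1/0.6757 ≈ 1.48.
ΔY = k × ΔG = (−¥340 trillion) / 0.6757 ≈ −¥503 trillion.

−¥503 trillion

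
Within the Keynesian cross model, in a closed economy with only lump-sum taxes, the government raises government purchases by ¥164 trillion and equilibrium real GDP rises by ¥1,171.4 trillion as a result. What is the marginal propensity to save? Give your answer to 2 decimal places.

Implied spending multiplier k = ΔY/ΔG = 1,171.4/164 ≈ 7.1427.
Since k = 1/(1 − MPC), MPC = 1 − 1/k = 1 − ΔG/ΔY = 1 − 164/1,171.4 ≈ 0.86.
MPS = 1 − MPC = 0.14.

0.14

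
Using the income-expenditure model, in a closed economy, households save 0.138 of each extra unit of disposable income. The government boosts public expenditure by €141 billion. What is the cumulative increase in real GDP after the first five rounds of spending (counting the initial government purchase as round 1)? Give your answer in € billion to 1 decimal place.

MPC = 1 − MPS = 1 − 0.138 = 0.862.
Round 1 adds ΔG = €141 billion; each later round is MPC = 0.862 times the previous.
After 5 rounds: 141 + 121.542 + 104.769204 + 90.311053848 + 77.848128416976 = ΔG·(1 − c^5)/(1 − c) = 141 × (1 − 0.475922600676832)/0.138 ≈ €535.5 billion.

€535.5 billion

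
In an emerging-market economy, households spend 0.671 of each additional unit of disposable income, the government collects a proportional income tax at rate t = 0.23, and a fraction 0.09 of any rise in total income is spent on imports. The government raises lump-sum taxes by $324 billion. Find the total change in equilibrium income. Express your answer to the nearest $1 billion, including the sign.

A lump-sum tax change of +$324 billion shifts disposable income by −$324 billion; first-round consumption changes by −c × ΔT = −0.671 × (+$324 billion) = −$217.404 billion.
Expenditure multiplier = 1/(1 − c(1−t) + m) = 1/(1 − 0.671×0.77 + 0.09) = 1/0.57333 ≈ 1.744.
The tax multiplier is −c × k ≈ −1.17, so ΔY = k × (−c·ΔT) = (−$217.404 billion) / 0.57333 ≈ −$379 billion.

−$379 billion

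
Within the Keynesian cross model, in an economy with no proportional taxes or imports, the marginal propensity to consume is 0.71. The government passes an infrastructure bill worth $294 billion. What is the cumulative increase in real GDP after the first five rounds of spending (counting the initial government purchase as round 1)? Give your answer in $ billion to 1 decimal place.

$830.9 billion

Round 1 adds ΔG = $294 billion; each later round is MPC = 0.71 times the previous.
After 5 rounds: 294 + 208.74 + 148.2054 + 105.225834 + 74.71034214 = ΔG·(1 − c^5)/(1 − c) = 294 × (1 − 0.1804229351)/0.29 ≈ $830.9 billion.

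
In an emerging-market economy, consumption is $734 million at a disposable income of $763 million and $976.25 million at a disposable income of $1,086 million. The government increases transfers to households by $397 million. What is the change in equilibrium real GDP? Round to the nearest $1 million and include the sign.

MPC = ΔC/ΔYd = (976.25 − 734)/(1,086 − 763) = 242.25/323 = 0.75.
The transfer change shifts disposable income by +$397 million, so first-round consumption changes by c·ΔTR = 0.75 × (+$397 million) = +$297.75 million.
Expenditure multiplier = 1/(1 − MPC) = 1/(1 − 0.75) = 1/0.25 = 4.
The transfer multiplier is c × k = 3, so ΔY = k × (c·ΔTR) = (+$297.75 million) / 0.25 = +$1,191 million.

+$1,191 million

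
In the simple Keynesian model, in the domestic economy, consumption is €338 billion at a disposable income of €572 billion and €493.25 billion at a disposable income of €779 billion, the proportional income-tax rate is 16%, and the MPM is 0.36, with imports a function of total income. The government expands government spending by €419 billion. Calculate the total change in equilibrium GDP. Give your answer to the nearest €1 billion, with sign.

MPC = ΔC/ΔYd = (493.25 − 338)/(779 − 572) = 155.25/207 = 0.75.
Expenditure multiplier = 1/(1 − c(1−t) + m) = 1/(1 − 0.75×0.84 + 0.36) = 1/0.73 ≈ 1.37.
ΔY = k × ΔG = (+€419 billion) / 0.73 ≈ +€574 billion.

+€574 billion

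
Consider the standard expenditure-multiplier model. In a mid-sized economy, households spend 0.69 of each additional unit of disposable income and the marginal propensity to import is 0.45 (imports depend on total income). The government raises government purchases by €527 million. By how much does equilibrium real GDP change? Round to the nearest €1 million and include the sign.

Government-spending multiplier = 1/(1 − c + m) = 1/(1 − 0.69 + 0.45) = 1/0.76 ≈ 1.316.
ΔY = k × ΔG = (+€527 million) / 0.76 ≈ +€693 million.

+€693 million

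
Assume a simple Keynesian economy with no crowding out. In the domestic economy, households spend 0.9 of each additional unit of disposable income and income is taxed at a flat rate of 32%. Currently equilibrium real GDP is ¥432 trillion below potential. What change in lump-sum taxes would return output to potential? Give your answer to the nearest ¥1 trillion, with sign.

−¥186 trillion

Spending multiplier = 1/(1 − c(1−t)) = 1/(1 − 0.9×0.68) = 1/0.388 ≈ 2.577.
Tax multiplier = −c·k = −0.9/0.388 ≈ −2.32. Need ΔY = +¥432 trillion, so ΔT = ΔY/(−c·k) = −(+¥432 trillion) × 0.388 / 0.9 ≈ −¥186 trillion.
The government should cut lump-sum taxes by ¥186 trillion.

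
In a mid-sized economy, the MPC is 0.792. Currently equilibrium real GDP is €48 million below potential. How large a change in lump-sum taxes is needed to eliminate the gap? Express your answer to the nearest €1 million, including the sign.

Spending multiplier = 1/(1 − MPC) = 1/(1 − 0.792) = 1/0.208 ≈ 4.808.
Tax multiplier = −c·k = −0.792/0.208 ≈ −3.808. Need ΔY = +€48 million, so ΔT = ΔY/(−c·k) = −(+€48 million) × 0.208 / 0.792 ≈ −€13 million.
The government should cut lump-sum taxes by €13 million.

−€13 million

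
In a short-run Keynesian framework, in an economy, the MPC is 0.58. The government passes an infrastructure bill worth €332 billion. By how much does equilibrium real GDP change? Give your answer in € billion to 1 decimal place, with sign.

Expenditure multiplier = 1/(1 − MPC) = 1/(1 − 0.58) = 1/0.42 ≈ 2.381.
ΔY = k × ΔG = (+€332 billion) / 0.42 ≈ +€790.5 billion.

+€790.5 billion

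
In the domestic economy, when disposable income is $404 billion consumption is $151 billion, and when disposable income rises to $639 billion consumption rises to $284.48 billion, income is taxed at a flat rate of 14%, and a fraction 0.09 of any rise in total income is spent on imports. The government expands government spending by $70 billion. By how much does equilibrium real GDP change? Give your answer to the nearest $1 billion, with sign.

+$116 billion

MPC = ΔC/ΔYd = (284.48 − 151)/(639 − 404) = 133.48/235 = 0.568.
Expenditure multiplier = 1/(1 − c(1−t) + m) = 1/(1 − 0.568×0.86 + 0.09) = 1/0.60152 ≈ 1.662.
ΔY = k × ΔG = (+$70 billion) / 0.60152 ≈ +$116 billion.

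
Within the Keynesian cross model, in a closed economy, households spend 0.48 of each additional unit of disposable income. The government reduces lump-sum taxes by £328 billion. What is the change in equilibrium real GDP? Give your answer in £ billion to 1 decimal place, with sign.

A lump-sum tax change of −£328 billion shifts disposable income by +£328 billion; first-round consumption changes by −c × ΔT = −0.48 × (−£328 billion) = +£157.44 billion.
Expenditure multiplier = 1/(1 − MPC) = 1/(1 − 0.48) = 1/0.52 ≈ 1.923.
The tax multiplier is −c × k ≈ −0.923, so ΔY = k × (−c·ΔT) = (+£157.44 billion) / 0.52 ≈ +£302.8 billion.

+£302.8 billion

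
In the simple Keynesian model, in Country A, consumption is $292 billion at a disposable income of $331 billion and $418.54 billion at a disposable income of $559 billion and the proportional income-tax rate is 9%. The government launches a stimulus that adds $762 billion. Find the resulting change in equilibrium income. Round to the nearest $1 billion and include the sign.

+$1,540 billion

MPC = ΔC/ΔYd = (418.54 − 292)/(559 − 331) = 126.54/228 = 0.555.
Spending multiplier = 1/(1 − c(1−t)) = 1/(1 − 0.555×0.91) = 1/0.49495 ≈ 2.02.
ΔY = k × ΔG = (+$762 billion) / 0.49495 ≈ +$1,540 billion.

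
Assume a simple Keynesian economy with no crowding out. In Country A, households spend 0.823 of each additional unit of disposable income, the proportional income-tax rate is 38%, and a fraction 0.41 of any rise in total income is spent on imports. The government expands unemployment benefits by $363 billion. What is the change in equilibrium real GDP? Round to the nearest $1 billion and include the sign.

The transfer change shifts disposable income by +$363 billion, so first-round consumption changes by c·ΔTR = 0.823 × (+$363 billion) = +$298.749 billion.
Expenditure multiplier = 1/(1 − c(1−t) + m) = 1/(1 − 0.823×0.62 + 0.41) = 1/0.89974 ≈ 1.111.
The transfer multiplier is c × k ≈ 0.915, so ΔY = k × (c·ΔTR) = (+$298.749 billion) / 0.89974 ≈ +$332 billion.

+$332 billion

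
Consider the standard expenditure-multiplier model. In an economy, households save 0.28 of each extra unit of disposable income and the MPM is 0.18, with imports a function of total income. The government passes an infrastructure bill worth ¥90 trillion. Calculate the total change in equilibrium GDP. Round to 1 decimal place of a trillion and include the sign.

MPC = 1 − MPS = 1 − 0.28 = 0.72.
Government-spending multiplier = 1/(1 − c + m) = 1/(1 − 0.72 + 0.18) = 1/0.46 ≈ 2.174.
ΔY = k × ΔG = (+¥90 trillion) / 0.46 ≈ +¥195.7 trillion.

+¥195.7 trillion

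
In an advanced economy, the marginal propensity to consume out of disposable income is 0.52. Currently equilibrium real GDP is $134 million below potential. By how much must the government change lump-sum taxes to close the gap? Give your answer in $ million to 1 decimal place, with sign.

Spending multiplier = 1/(1 − MPC) = 1/(1 − 0.52) = 1/0.48 ≈ 2.083.
Tax multiplier = −c·k = −0.52/0.48 ≈ −1.083. Need ΔY = +$134 million, so ΔT = ΔY/(−c·k) = −(+$134 million) × 0.48 / 0.52 ≈ −$123.7 million.
The government should cut lump-sum taxes by $123.7 million.

−$123.7 million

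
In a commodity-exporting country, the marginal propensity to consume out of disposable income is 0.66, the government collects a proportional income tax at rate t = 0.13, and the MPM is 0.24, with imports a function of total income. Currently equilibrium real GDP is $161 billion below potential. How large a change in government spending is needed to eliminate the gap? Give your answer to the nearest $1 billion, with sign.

Spending multiplier = 1/(1 − c(1−t) + m) = 1/(1 − 0.66×0.87 + 0.24) = 1/0.6658 ≈ 1.502.
Need ΔY = +$161 billion, so ΔG = ΔY/k = (+$161 billion) × 0.6658 ≈ +$107 billion.
The government should increase government spending by $107 billion.

+$107 billion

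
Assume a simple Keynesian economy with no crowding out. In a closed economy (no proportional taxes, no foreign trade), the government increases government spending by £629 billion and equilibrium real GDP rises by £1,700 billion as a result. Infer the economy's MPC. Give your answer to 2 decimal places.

Implied spending multiplier k = ΔY/ΔG = 1,700/629 ≈ 2.7027.
Since k = 1/(1 − MPC), MPC = 1 − 1/k = 1 − ΔG/ΔY = 1 − 629/1,700 = 0.63.

0.63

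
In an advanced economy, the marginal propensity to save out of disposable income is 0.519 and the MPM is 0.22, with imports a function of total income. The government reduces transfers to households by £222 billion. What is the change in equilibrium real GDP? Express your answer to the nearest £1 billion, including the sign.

−£144 billion

MPC = 1 − MPS = 1 − 0.519 = 0.481.
The transfer change shifts disposable income by −£222 billion, so first-round consumption changes by c·ΔTR = 0.481 × (−£222 billion) = −£106.782 billion.
Expenditure multiplier = 1/(1 − c + m) = 1/(1 − 0.481 + 0.22) = 1/0.739 ≈ 1.353.
The transfer multiplier is c × k ≈ 0.651, so ΔY = k × (c·ΔTR) = (−£106.782 billion) / 0.739 ≈ −£144 billion.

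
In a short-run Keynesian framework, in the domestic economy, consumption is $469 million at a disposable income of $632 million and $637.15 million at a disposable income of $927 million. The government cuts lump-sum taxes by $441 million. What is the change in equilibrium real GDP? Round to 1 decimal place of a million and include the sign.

+$584.6 million

MPC = ΔC/ΔYd = (637.15 − 469)/(927 − 632) = 168.15/295 = 0.57.
A lump-sum tax change of −$441 million shifts disposable income by +$441 million; first-round consumption changes by −c × ΔT = −0.57 × (−$441 million) = +$251.37 million.
Expenditure multiplier = 1/(1 − MPC) = 1/(1 − 0.57) = 1/0.43 ≈ 2.326.
The tax multiplier is −c × k ≈ −1.326, so ΔY = k × (−c·ΔT) = (+$251.37 million) / 0.43 ≈ +$584.6 million.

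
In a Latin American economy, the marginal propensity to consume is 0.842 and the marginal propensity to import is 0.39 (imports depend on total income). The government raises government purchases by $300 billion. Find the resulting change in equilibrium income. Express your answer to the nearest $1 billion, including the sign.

+$547 billion

Government-spending multiplier = 1/(1 − c + m) = 1/(1 − 0.842 + 0.39) = 1/0.548 ≈ 1.825.
ΔY = k × ΔG = (+$300 billion) / 0.548 ≈ +$547 billion.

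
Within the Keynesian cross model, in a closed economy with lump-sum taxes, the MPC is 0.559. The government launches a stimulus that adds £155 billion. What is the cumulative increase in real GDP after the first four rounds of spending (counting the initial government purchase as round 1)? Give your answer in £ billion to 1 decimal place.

Round 1 adds ΔG = £155 billion; each later round is MPC = 0.559 times the previous.
After 4 rounds: 155 + 86.645 + 48.434555 + 27.074916245 = ΔG·(1 − c^4)/(1 − c) = 155 × (1 − 0.097644375361)/0.441 ≈ £317.2 billion.

£317.2 billion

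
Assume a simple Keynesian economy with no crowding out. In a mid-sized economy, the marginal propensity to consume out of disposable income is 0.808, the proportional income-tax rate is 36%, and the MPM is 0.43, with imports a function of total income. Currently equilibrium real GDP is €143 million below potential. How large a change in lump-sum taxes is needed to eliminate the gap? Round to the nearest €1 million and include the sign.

Spending multiplier = 1/(1 − c(1−t) + m) = 1/(1 − 0.808×0.64 + 0.43) = 1/0.91288 ≈ 1.095.
Tax multiplier = −c·k = −0.808/0.91288 ≈ −0.885. Need ΔY = +€143 million, so ΔT = ΔY/(−c·k) = −(+€143 million) × 0.91288 / 0.808 ≈ −€162 million.
The government should cut lump-sum taxes by €162 million.

−€162 million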